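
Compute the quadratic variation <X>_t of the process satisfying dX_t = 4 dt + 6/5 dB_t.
<X>_t = 36*t/25

For an Itô process dX_t = a(t) dt + b(t) dB_t, the quadratic variation is <X>_t = int_0^t b(s)^2 ds (the drift term does not contribute). Here b(s) = 6/5, so
  b(s)^2 = 36/25.
Integrating from 0 to t:
  <X>_t = int_0^t (36/25) ds = 36*t/25.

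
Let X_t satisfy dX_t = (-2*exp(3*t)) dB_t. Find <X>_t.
<X>_t = 2*exp(6*t)/3 - 2/3

For an Itô process dX_t = a(t) dt + b(t) dB_t, the quadratic variation is <X>_t = int_0^t b(s)^2 ds (the drift term does not contribute). Here b(s) = -2*exp(3*s), so
  b(s)^2 = 4*exp(6*s).
Integrating from 0 to t:
  <X>_t = int_0^t (4*exp(6*s)) ds = 2*exp(6*t)/3 - 2/3.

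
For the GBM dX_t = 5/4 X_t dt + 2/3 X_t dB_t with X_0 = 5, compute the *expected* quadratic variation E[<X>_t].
E[<X>_t] = 200*exp(53*t/18)/53 - 200/53

<X>_t = int_0^t ((2/3) * X_s)^2 ds. Taking expectation inside the integral: E[<X>_t] = (2/3)^2 * int_0^t E[X_s^2] ds. For GBM, E[X_s^2] = x_0^2 * exp((2 mu + sigma^2) s). Integrating:
  E[<X>_t] = (2/3)^2 * 5^2 * (exp((2*(5/4) + (2/3)^2) t) - 1) / (2*(5/4) + (2/3)^2)
           = (2/3)^2 * 5^2 * (exp((53/18) t) - 1) / (53/18) = 200*exp(53*t/18)/53 - 200/53.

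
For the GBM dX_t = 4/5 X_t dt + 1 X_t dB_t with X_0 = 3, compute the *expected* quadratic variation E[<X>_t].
E[<X>_t] = 45*exp(13*t/5)/13 - 45/13

<X>_t = int_0^t (1 * X_s)^2 ds. Taking expectation inside the integral: E[<X>_t] = 1^2 * int_0^t E[X_s^2] ds. For GBM, E[X_s^2] = x_0^2 * exp((2 mu + sigma^2) s). Integrating:
  E[<X>_t] = 1^2 * 3^2 * (exp((2*(4/5) + 1^2) t) - 1) / (2*(4/5) + 1^2)
           = 1^2 * 3^2 * (exp((13/5) t) - 1) / (13/5) = 45*exp(13*t/5)/13 - 45/13.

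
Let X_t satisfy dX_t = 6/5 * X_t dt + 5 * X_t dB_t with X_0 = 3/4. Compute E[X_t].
E[X_t] = 3*exp(6*t/5)/4

For GBM dX = mu X dt + sigma X dB with X_0 = x_0, apply Itô to Y = log X: dY = (mu - sigma^2/2) dt + sigma dB, so Y_t = log(x_0) + (mu - sigma^2/2) t + sigma B_t and hence X_t = x_0 * exp((mu - sigma^2/2) t + sigma B_t).
With mu = 6/5, sigma = 5, x_0 = 3/4, this gives:
  X_t = 3/4 * exp((-113/10) * t + (5) * B_t).
Since sigma*B_t ~ Normal(0, sigma^2 t), E[exp(sigma*B_t)] = exp(sigma^2 t / 2); so E[X_t] = x_0 * exp((mu - sigma^2/2) t) * exp(sigma^2 t / 2) = x_0 * exp(mu t) = 3*exp(6*t/5)/4.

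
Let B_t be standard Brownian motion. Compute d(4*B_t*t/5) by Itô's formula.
d(4*B_t*t/5) = (4*B_t/5) dt + (4*t/5) dB_t

Itô's formula for f(t, x): d f(t, B_t) = (f_t + (1/2) f_xx) dt + f_x dB_t. Compute partials of f(t, x) = 4*t*x/5:
  f_t(t,x)  = 4*x/5
  f_x(t,x)  = 4*t/5
  f_xx(t,x) = 0
Assemble drift = f_t + (1/2) f_xx = 4*x/5 and diffusion = f_x = 4*t/5. Substituting x = B_t:
  d(4*B_t*t/5) = (4*B_t/5) dt + (4*t/5) dB_t.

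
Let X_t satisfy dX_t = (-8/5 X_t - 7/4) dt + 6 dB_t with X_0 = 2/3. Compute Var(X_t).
Var(X_t) = 45/4 - 45*exp(-16*t/5)/4

The variance V(t) = Var(X_t) satisfies V'(t) = 2 a V(t) + c^2 with V(0) = 0 (drift coefficient is linear in X, diffusion is constant). With a = -8/5, c = 6, the solution is
  V(t) = (c^2 / (2 a)) * (exp(2 a t) - 1)
       = (6^2 / (2*(-8/5))) * (exp((-16/5) t) - 1)
       = 45/4 - 45*exp(-16*t/5)/4.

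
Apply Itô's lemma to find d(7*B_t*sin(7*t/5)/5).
d(7*B_t*sin(7*t/5)/5) = (49*B_t*cos(7*t/5)/25) dt + (7*sin(7*t/5)/5) dB_t

Itô's formula for f(t, x): d f(t, B_t) = (f_t + (1/2) f_xx) dt + f_x dB_t. Compute partials of f(t, x) = 7*x*sin(7*t/5)/5:
  f_t(t,x)  = 49*x*cos(7*t/5)/25
  f_x(t,x)  = 7*sin(7*t/5)/5
  f_xx(t,x) = 0
Assemble drift = f_t + (1/2) f_xx = 49*x*cos(7*t/5)/25 and diffusion = f_x = 7*sin(7*t/5)/5. Substituting x = B_t:
  d(7*B_t*sin(7*t/5)/5) = (49*B_t*cos(7*t/5)/25) dt + (7*sin(7*t/5)/5) dB_t.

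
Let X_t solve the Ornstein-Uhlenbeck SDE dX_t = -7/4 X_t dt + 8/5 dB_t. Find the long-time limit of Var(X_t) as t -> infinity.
lim Var(X_t) = 128/175

The OU SDE dX = -theta X dt + sigma dB admits the integrating factor exp(theta t): d(exp(theta t) X_t) = sigma exp(theta t) dB_t. Integrating from 0 to t gives X_t = x_0 * exp(-theta t) + sigma * int_0^t exp(-theta (t-s)) dB_s for any initial x_0. The Itô integral has variance (by the Itô isometry) sigma^2 * int_0^t exp(-2 theta (t - s)) ds = sigma^2 * (1 - exp(-2 theta t)) / (2 theta), independent of x_0.
With theta = 7/4, sigma = 8/5:
  Var(X_t) = (8/5)^2 * (1 - exp(-2*7/4 t)) / (2 * 7/4) = 128/175 - 128*exp(-7*t/2)/175.
As t -> infinity, exp(-2*7/4 t) -> 0, so the stationary variance is sigma^2 / (2 theta) = 128/175.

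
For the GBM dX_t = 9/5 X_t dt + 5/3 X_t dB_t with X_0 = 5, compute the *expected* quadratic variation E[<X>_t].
E[<X>_t] = 3125*exp(287*t/45)/287 - 3125/287

<X>_t = int_0^t ((5/3) * X_s)^2 ds. Taking expectation inside the integral: E[<X>_t] = (5/3)^2 * int_0^t E[X_s^2] ds. For GBM, E[X_s^2] = x_0^2 * exp((2 mu + sigma^2) s). Integrating:
  E[<X>_t] = (5/3)^2 * 5^2 * (exp((2*(9/5) + (5/3)^2) t) - 1) / (2*(9/5) + (5/3)^2)
           = (5/3)^2 * 5^2 * (exp((287/45) t) - 1) / (287/45) = 3125*exp(287*t/45)/287 - 3125/287.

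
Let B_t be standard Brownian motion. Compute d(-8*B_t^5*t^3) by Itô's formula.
d(-8*B_t^5*t^3) = (B_t^3*t^2*(-24*B_t^2 - 80*t)) dt + (-40*B_t^4*t^3) dB_t

Itô's formula for f(t, x): d f(t, B_t) = (f_t + (1/2) f_xx) dt + f_x dB_t. Compute partials of f(t, x) = -8*t^3*x^5:
  f_t(t,x)  = -24*t^2*x^5
  f_x(t,x)  = -40*t^3*x^4
  f_xx(t,x) = -160*t^3*x^3
Assemble drift = f_t + (1/2) f_xx = t^2*x^3*(-80*t - 24*x^2) and diffusion = f_x = -40*t^3*x^4. Substituting x = B_t:
  d(-8*B_t^5*t^3) = (B_t^3*t^2*(-24*B_t^2 - 80*t)) dt + (-40*B_t^4*t^3) dB_t.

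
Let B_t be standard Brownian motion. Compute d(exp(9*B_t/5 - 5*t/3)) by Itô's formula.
d(exp(9*B_t/5 - 5*t/3)) = (-7*exp(9*B_t/5 - 5*t/3)/150) dt + (9*exp(9*B_t/5 - 5*t/3)/5) dB_t

Itô's formula for f(t, x): d f(t, B_t) = (f_t + (1/2) f_xx) dt + f_x dB_t. Compute partials of f(t, x) = exp(-5*t/3 + 9*x/5):
  f_t(t,x)  = -5*exp(-5*t/3 + 9*x/5)/3
  f_x(t,x)  = 9*exp(-5*t/3 + 9*x/5)/5
  f_xx(t,x) = 81*exp(-5*t/3 + 9*x/5)/25
Assemble drift = f_t + (1/2) f_xx = -7*exp(-5*t/3 + 9*x/5)/150 and diffusion = f_x = 9*exp(-5*t/3 + 9*x/5)/5. Substituting x = B_t:
  d(exp(9*B_t/5 - 5*t/3)) = (-7*exp(9*B_t/5 - 5*t/3)/150) dt + (9*exp(9*B_t/5 - 5*t/3)/5) dB_t.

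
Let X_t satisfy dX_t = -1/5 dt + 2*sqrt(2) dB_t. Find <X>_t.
<X>_t = 8*t

For an Itô process dX_t = a(t) dt + b(t) dB_t, the quadratic variation is <X>_t = int_0^t b(s)^2 ds (the drift term does not contribute). Here b(s) = 2*sqrt(2), so
  b(s)^2 = 8.
Integrating from 0 to t:
  <X>_t = int_0^t (8) ds = 8*t.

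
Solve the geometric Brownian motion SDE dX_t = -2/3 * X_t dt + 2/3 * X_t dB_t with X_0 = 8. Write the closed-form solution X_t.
X_t = 8 * exp((-8/9) * t + (2/3) * B_t)

For GBM dX = mu X dt + sigma X dB with X_0 = x_0, apply Itô to Y = log X: dY = (mu - sigma^2/2) dt + sigma dB, so Y_t = log(x_0) + (mu - sigma^2/2) t + sigma B_t and hence X_t = x_0 * exp((mu - sigma^2/2) t + sigma B_t).
With mu = -2/3, sigma = 2/3, x_0 = 8, this gives:
  X_t = 8 * exp((-8/9) * t + (2/3) * B_t).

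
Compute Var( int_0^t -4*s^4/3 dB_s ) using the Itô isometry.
Var = 16*t^9/81

The Itô integral of a deterministic integrand f(s) has mean 0 because each increment f(s) * (B_{s+ds} - B_s) has mean 0. By the Itô isometry:
  Var( int_0^t f(s) dB_s ) = E[ (int_0^t f(s) dB_s)^2 ] = int_0^t f(s)^2 ds.
Here f(s) = -4*s^4/3, so f(s)^2 = 16*s^8/9. Integrate:
  int_0^t (16*s^8/9) ds = 16*t^9/81.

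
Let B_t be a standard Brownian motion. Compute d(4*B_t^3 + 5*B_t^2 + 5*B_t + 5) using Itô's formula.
d(4*B_t^3 + 5*B_t^2 + 5*B_t + 5) = (12*B_t + 5) dt + (12*B_t^2 + 10*B_t + 5) dB_t

Itô's formula for f(B_t) gives d f(B_t) = f'(B_t) dB_t + (1/2) f''(B_t) dt. Compute derivatives of f(x) = 4*x^3 + 5*x^2 + 5*x + 5:
  f'(x)  = 12*x^2 + 10*x + 5
  f''(x) = 24*x + 10
Substitute x = B_t and multiply the f'' term by 1/2:
  drift     = (1/2) * (24*x + 10) evaluated at B_t = 12*B_t + 5
  diffusion = (12*x^2 + 10*x + 5) evaluated at B_t = 12*B_t^2 + 10*B_t + 5
Therefore d(4*B_t^3 + 5*B_t^2 + 5*B_t + 5) = (12*B_t + 5) dt + (12*B_t^2 + 10*B_t + 5) dB_t.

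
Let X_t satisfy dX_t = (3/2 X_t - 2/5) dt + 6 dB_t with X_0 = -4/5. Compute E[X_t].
E[X_t] = 4/15 - 16*exp(3*t/2)/15

Taking expectations and using E[dB_t] = 0, the mean m(t) = E[X_t] satisfies the ODE m'(t) = a m(t) + b with m(0) = x_0. With a = 3/2, b = -2/5, x_0 = -4/5, the solution is
  m(t) = x_0 * exp(a t) + (b/a) * (exp(a t) - 1)
       = (-4/5) * exp((3/2) t) + ((-2/5)/(3/2)) * (exp((3/2) t) - 1)
       = 4/15 - 16*exp(3*t/2)/15.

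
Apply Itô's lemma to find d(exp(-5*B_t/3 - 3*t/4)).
d(exp(-5*B_t/3 - 3*t/4)) = (23*exp(-5*B_t/3 - 3*t/4)/36) dt + (-5*exp(-5*B_t/3 - 3*t/4)/3) dB_t

Itô's formula for f(t, x): d f(t, B_t) = (f_t + (1/2) f_xx) dt + f_x dB_t. Compute partials of f(t, x) = exp(-3*t/4 - 5*x/3):
  f_t(t,x)  = -3*exp(-3*t/4 - 5*x/3)/4
  f_x(t,x)  = -5*exp(-3*t/4 - 5*x/3)/3
  f_xx(t,x) = 25*exp(-3*t/4 - 5*x/3)/9
Assemble drift = f_t + (1/2) f_xx = 23*exp(-3*t/4 - 5*x/3)/36 and diffusion = f_x = -5*exp(-3*t/4 - 5*x/3)/3. Substituting x = B_t:
  d(exp(-5*B_t/3 - 3*t/4)) = (23*exp(-5*B_t/3 - 3*t/4)/36) dt + (-5*exp(-5*B_t/3 - 3*t/4)/3) dB_t.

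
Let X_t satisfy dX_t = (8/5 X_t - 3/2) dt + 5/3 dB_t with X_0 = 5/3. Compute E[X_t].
E[X_t] = 35*exp(8*t/5)/48 + 15/16

Taking expectations and using E[dB_t] = 0, the mean m(t) = E[X_t] satisfies the ODE m'(t) = a m(t) + b with m(0) = x_0. With a = 8/5, b = -3/2, x_0 = 5/3, the solution is
  m(t) = x_0 * exp(a t) + (b/a) * (exp(a t) - 1)
       = (5/3) * exp((8/5) t) + ((-3/2)/(8/5)) * (exp((8/5) t) - 1)
       = 35*exp(8*t/5)/48 + 15/16.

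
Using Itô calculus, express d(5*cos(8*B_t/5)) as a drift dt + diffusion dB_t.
d(5*cos(8*B_t/5)) = (-32*cos(8*B_t/5)/5) dt + (-8*sin(8*B_t/5)) dB_t

Itô's formula for f(B_t) gives d f(B_t) = f'(B_t) dB_t + (1/2) f''(B_t) dt. Compute derivatives of f(x) = 5*cos(8*x/5):
  f'(x)  = -8*sin(8*x/5)
  f''(x) = -64*cos(8*x/5)/5
Substitute x = B_t and multiply the f'' term by 1/2:
  drift     = (1/2) * (-64*cos(8*x/5)/5) evaluated at B_t = -32*cos(8*B_t/5)/5
  diffusion = (-8*sin(8*x/5)) evaluated at B_t = -8*sin(8*B_t/5)
Therefore d(5*cos(8*B_t/5)) = (-32*cos(8*B_t/5)/5) dt + (-8*sin(8*B_t/5)) dB_t.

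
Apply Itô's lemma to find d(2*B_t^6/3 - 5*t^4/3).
d(2*B_t^6/3 - 5*t^4/3) = (10*B_t^4 - 20*t^3/3) dt + (4*B_t^5) dB_t

Itô's formula for f(t, x): d f(t, B_t) = (f_t + (1/2) f_xx) dt + f_x dB_t. Compute partials of f(t, x) = -5*t^4/3 + 2*x^6/3:
  f_t(t,x)  = -20*t^3/3
  f_x(t,x)  = 4*x^5
  f_xx(t,x) = 20*x^4
Assemble drift = f_t + (1/2) f_xx = -20*t^3/3 + 10*x^4 and diffusion = f_x = 4*x^5. Substituting x = B_t:
  d(2*B_t^6/3 - 5*t^4/3) = (10*B_t^4 - 20*t^3/3) dt + (4*B_t^5) dB_t.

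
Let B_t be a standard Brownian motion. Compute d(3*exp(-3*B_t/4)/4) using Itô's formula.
d(3*exp(-3*B_t/4)/4) = (27*exp(-3*B_t/4)/128) dt + (-9*exp(-3*B_t/4)/16) dB_t

Itô's formula for f(B_t) gives d f(B_t) = f'(B_t) dB_t + (1/2) f''(B_t) dt. Compute derivatives of f(x) = 3*exp(-3*x/4)/4:
  f'(x)  = -9*exp(-3*x/4)/16
  f''(x) = 27*exp(-3*x/4)/64
Substitute x = B_t and multiply the f'' term by 1/2:
  drift     = (1/2) * (27*exp(-3*x/4)/64) evaluated at B_t = 27*exp(-3*B_t/4)/128
  diffusion = (-9*exp(-3*x/4)/16) evaluated at B_t = -9*exp(-3*B_t/4)/16
Therefore d(3*exp(-3*B_t/4)/4) = (27*exp(-3*B_t/4)/128) dt + (-9*exp(-3*B_t/4)/16) dB_t.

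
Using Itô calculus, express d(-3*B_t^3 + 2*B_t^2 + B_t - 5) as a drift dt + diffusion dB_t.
d(-3*B_t^3 + 2*B_t^2 + B_t - 5) = (2 - 9*B_t) dt + (-9*B_t^2 + 4*B_t + 1) dB_t

Itô's formula for f(B_t) gives d f(B_t) = f'(B_t) dB_t + (1/2) f''(B_t) dt. Compute derivatives of f(x) = -3*x^3 + 2*x^2 + x - 5:
  f'(x)  = -9*x^2 + 4*x + 1
  f''(x) = 4 - 18*x
Substitute x = B_t and multiply the f'' term by 1/2:
  drift     = (1/2) * (4 - 18*x) evaluated at B_t = 2 - 9*B_t
  diffusion = (-9*x^2 + 4*x + 1) evaluated at B_t = -9*B_t^2 + 4*B_t + 1
Therefore d(-3*B_t^3 + 2*B_t^2 + B_t - 5) = (2 - 9*B_t) dt + (-9*B_t^2 + 4*B_t + 1) dB_t.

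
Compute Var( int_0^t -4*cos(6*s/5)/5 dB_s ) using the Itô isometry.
Var = 8*t/25 + 2*sin(12*t/5)/15

The Itô integral of a deterministic integrand f(s) has mean 0 because each increment f(s) * (B_{s+ds} - B_s) has mean 0. By the Itô isometry:
  Var( int_0^t f(s) dB_s ) = E[ (int_0^t f(s) dB_s)^2 ] = int_0^t f(s)^2 ds.
Here f(s) = -4*cos(6*s/5)/5, so f(s)^2 = 16*cos(6*s/5)^2/25. Integrate:
  int_0^t (16*cos(6*s/5)^2/25) ds = 8*t/25 + 2*sin(12*t/5)/15.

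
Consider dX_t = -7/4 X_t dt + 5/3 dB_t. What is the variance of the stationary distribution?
lim Var(X_t) = 50/63

The OU SDE dX = -theta X dt + sigma dB admits the integrating factor exp(theta t): d(exp(theta t) X_t) = sigma exp(theta t) dB_t. Integrating from 0 to t gives X_t = x_0 * exp(-theta t) + sigma * int_0^t exp(-theta (t-s)) dB_s for any initial x_0. The Itô integral has variance (by the Itô isometry) sigma^2 * int_0^t exp(-2 theta (t - s)) ds = sigma^2 * (1 - exp(-2 theta t)) / (2 theta), independent of x_0.
With theta = 7/4, sigma = 5/3:
  Var(X_t) = (5/3)^2 * (1 - exp(-2*7/4 t)) / (2 * 7/4) = 50/63 - 50*exp(-7*t/2)/63.
As t -> infinity, exp(-2*7/4 t) -> 0, so the stationary variance is sigma^2 / (2 theta) = 50/63.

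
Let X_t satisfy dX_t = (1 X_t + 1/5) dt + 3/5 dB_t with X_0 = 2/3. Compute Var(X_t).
Var(X_t) = 9*exp(2*t)/50 - 9/50

The variance V(t) = Var(X_t) satisfies V'(t) = 2 a V(t) + c^2 with V(0) = 0 (drift coefficient is linear in X, diffusion is constant). With a = 1, c = 3/5, the solution is
  V(t) = (c^2 / (2 a)) * (exp(2 a t) - 1)
       = ((3/5)^2 / (2*1)) * (exp(2 t) - 1)
       = 9*exp(2*t)/50 - 9/50.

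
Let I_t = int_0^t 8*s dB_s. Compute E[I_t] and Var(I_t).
E[I_t] = 0; Var(I_t) = 64*t^3/3

The Itô integral of a deterministic integrand f(s) has mean 0 because each increment f(s) * (B_{s+ds} - B_s) has mean 0. By the Itô isometry:
  Var( int_0^t f(s) dB_s ) = E[ (int_0^t f(s) dB_s)^2 ] = int_0^t f(s)^2 ds.
Here f(s) = 8*s, so f(s)^2 = 64*s^2. Integrate:
  int_0^t (64*s^2) ds = 64*t^3/3.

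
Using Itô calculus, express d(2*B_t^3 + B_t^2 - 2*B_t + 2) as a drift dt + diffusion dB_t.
d(2*B_t^3 + B_t^2 - 2*B_t + 2) = (6*B_t + 1) dt + (6*B_t^2 + 2*B_t - 2) dB_t

Itô's formula for f(B_t) gives d f(B_t) = f'(B_t) dB_t + (1/2) f''(B_t) dt. Compute derivatives of f(x) = 2*x^3 + x^2 - 2*x + 2:
  f'(x)  = 6*x^2 + 2*x - 2
  f''(x) = 12*x + 2
Substitute x = B_t and multiply the f'' term by 1/2:
  drift     = (1/2) * (12*x + 2) evaluated at B_t = 6*B_t + 1
  diffusion = (6*x^2 + 2*x - 2) evaluated at B_t = 6*B_t^2 + 2*B_t - 2
Therefore d(2*B_t^3 + B_t^2 - 2*B_t + 2) = (6*B_t + 1) dt + (6*B_t^2 + 2*B_t - 2) dB_t.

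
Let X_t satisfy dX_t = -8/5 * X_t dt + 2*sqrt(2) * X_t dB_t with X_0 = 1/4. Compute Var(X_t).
Var(X_t) = (exp(8*t) - 1)*exp(-16*t/5)/16

For GBM dX = mu X dt + sigma X dB with X_0 = x_0, apply Itô to Y = log X: dY = (mu - sigma^2/2) dt + sigma dB, so Y_t = log(x_0) + (mu - sigma^2/2) t + sigma B_t and hence X_t = x_0 * exp((mu - sigma^2/2) t + sigma B_t).
With mu = -8/5, sigma = 2*sqrt(2), x_0 = 1/4, this gives:
  X_t = 1/4 * exp((-28/5) * t + (2*sqrt(2)) * B_t).
Since sigma*B_t ~ Normal(0, sigma^2 t), E[exp(sigma*B_t)] = exp(sigma^2 t / 2); so E[X_t] = x_0 * exp((mu - sigma^2/2) t) * exp(sigma^2 t / 2) = x_0 * exp(mu t) = exp(-8*t/5)/4.
Var(X_t) = E[X_t^2] - (E[X_t])^2 = x_0^2 * exp(2 mu t) * (exp(sigma^2 t) - 1) = (exp(8*t) - 1)*exp(-16*t/5)/16.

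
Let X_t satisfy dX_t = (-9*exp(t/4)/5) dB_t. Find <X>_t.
<X>_t = 162*exp(t/2)/25 - 162/25

For an Itô process dX_t = a(t) dt + b(t) dB_t, the quadratic variation is <X>_t = int_0^t b(s)^2 ds (the drift term does not contribute). Here b(s) = -9*exp(s/4)/5, so
  b(s)^2 = 81*exp(s/2)/25.
Integrating from 0 to t:
  <X>_t = int_0^t (81*exp(s/2)/25) ds = 162*exp(t/2)/25 - 162/25.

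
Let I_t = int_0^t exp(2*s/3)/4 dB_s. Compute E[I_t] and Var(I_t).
E[I_t] = 0; Var(I_t) = 3*exp(4*t/3)/64 - 3/64

The Itô integral of a deterministic integrand f(s) has mean 0 because each increment f(s) * (B_{s+ds} - B_s) has mean 0. By the Itô isometry:
  Var( int_0^t f(s) dB_s ) = E[ (int_0^t f(s) dB_s)^2 ] = int_0^t f(s)^2 ds.
Here f(s) = exp(2*s/3)/4, so f(s)^2 = exp(4*s/3)/16. Integrate:
  int_0^t (exp(4*s/3)/16) ds = 3*exp(4*t/3)/64 - 3/64.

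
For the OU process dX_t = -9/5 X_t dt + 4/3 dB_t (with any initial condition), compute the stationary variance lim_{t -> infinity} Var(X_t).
lim Var(X_t) = 40/81

The OU SDE dX = -theta X dt + sigma dB admits the integrating factor exp(theta t): d(exp(theta t) X_t) = sigma exp(theta t) dB_t. Integrating from 0 to t gives X_t = x_0 * exp(-theta t) + sigma * int_0^t exp(-theta (t-s)) dB_s for any initial x_0. The Itô integral has variance (by the Itô isometry) sigma^2 * int_0^t exp(-2 theta (t - s)) ds = sigma^2 * (1 - exp(-2 theta t)) / (2 theta), independent of x_0.
With theta = 9/5, sigma = 4/3:
  Var(X_t) = (4/3)^2 * (1 - exp(-2*9/5 t)) / (2 * 9/5) = 40/81 - 40*exp(-18*t/5)/81.
As t -> infinity, exp(-2*9/5 t) -> 0, so the stationary variance is sigma^2 / (2 theta) = 40/81.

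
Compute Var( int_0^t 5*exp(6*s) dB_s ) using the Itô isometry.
Var = 25*exp(12*t)/12 - 25/12

The Itô integral of a deterministic integrand f(s) has mean 0 because each increment f(s) * (B_{s+ds} - B_s) has mean 0. By the Itô isometry:
  Var( int_0^t f(s) dB_s ) = E[ (int_0^t f(s) dB_s)^2 ] = int_0^t f(s)^2 ds.
Here f(s) = 5*exp(6*s), so f(s)^2 = 25*exp(12*s). Integrate:
  int_0^t (25*exp(12*s)) ds = 25*exp(12*t)/12 - 25/12.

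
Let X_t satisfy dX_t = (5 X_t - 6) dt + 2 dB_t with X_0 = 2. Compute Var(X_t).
Var(X_t) = 2*exp(10*t)/5 - 2/5

The variance V(t) = Var(X_t) satisfies V'(t) = 2 a V(t) + c^2 with V(0) = 0 (drift coefficient is linear in X, diffusion is constant). With a = 5, c = 2, the solution is
  V(t) = (c^2 / (2 a)) * (exp(2 a t) - 1)
       = (2^2 / (2*5)) * (exp(10 t) - 1)
       = 2*exp(10*t)/5 - 2/5.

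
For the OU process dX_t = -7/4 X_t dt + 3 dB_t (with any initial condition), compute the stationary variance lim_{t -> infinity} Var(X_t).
lim Var(X_t) = 18/7

The OU SDE dX = -theta X dt + sigma dB admits the integrating factor exp(theta t): d(exp(theta t) X_t) = sigma exp(theta t) dB_t. Integrating from 0 to t gives X_t = x_0 * exp(-theta t) + sigma * int_0^t exp(-theta (t-s)) dB_s for any initial x_0. The Itô integral has variance (by the Itô isometry) sigma^2 * int_0^t exp(-2 theta (t - s)) ds = sigma^2 * (1 - exp(-2 theta t)) / (2 theta), independent of x_0.
With theta = 7/4, sigma = 3:
  Var(X_t) = (3)^2 * (1 - exp(-2*7/4 t)) / (2 * 7/4) = 18/7 - 18*exp(-7*t/2)/7.
As t -> infinity, exp(-2*7/4 t) -> 0, so the stationary variance is sigma^2 / (2 theta) = 18/7.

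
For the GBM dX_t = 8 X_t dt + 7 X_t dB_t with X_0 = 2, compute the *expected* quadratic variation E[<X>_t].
E[<X>_t] = 196*exp(65*t)/65 - 196/65

<X>_t = int_0^t (7 * X_s)^2 ds. Taking expectation inside the integral: E[<X>_t] = 7^2 * int_0^t E[X_s^2] ds. For GBM, E[X_s^2] = x_0^2 * exp((2 mu + sigma^2) s). Integrating:
  E[<X>_t] = 7^2 * 2^2 * (exp((2*8 + 7^2) t) - 1) / (2*8 + 7^2)
           = 7^2 * 2^2 * (exp(65 t) - 1) / 65 = 196*exp(65*t)/65 - 196/65.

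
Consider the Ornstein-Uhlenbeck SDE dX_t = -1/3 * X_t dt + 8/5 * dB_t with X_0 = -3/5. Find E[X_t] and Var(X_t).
E[X_t] = -3*exp(-t/3)/5; Var(X_t) = 96/25 - 96*exp(-2*t/3)/25

The OU SDE dX = -theta X dt + sigma dB admits the integrating factor exp(theta t): d(exp(theta t) X_t) = sigma exp(theta t) dB_t. Integrating from 0 to t:
  X_t = x_0 * exp(-theta t) + sigma * int_0^t exp(-theta (t-s)) dB_s.
The Itô integral has mean 0 and (by the Itô isometry) variance sigma^2 * int_0^t exp(-2 theta (t - s)) ds = sigma^2 * (1 - exp(-2 theta t)) / (2 theta).
With theta = 1/3, sigma = 8/5, x_0 = -3/5:
  E[X_t] = -3/5 * exp(-1/3 t) = -3*exp(-t/3)/5
  Var(X_t) = (8/5)^2 * (1 - exp(-2*1/3 t)) / (2 * 1/3) = 96/25 - 96*exp(-2*t/3)/25.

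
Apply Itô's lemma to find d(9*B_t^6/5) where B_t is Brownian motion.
d(9*B_t^6/5) = (27*B_t^4) dt + (54*B_t^5/5) dB_t

Itô's formula for f(B_t) gives d f(B_t) = f'(B_t) dB_t + (1/2) f''(B_t) dt. Compute derivatives of f(x) = 9*x^6/5:
  f'(x)  = 54*x^5/5
  f''(x) = 54*x^4
Substitute x = B_t and multiply the f'' term by 1/2:
  drift     = (1/2) * (54*x^4) evaluated at B_t = 27*B_t^4
  diffusion = (54*x^5/5) evaluated at B_t = 54*B_t^5/5
Therefore d(9*B_t^6/5) = (27*B_t^4) dt + (54*B_t^5/5) dB_t.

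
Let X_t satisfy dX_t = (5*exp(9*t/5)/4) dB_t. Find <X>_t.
<X>_t = 125*exp(18*t/5)/288 - 125/288

For an Itô process dX_t = a(t) dt + b(t) dB_t, the quadratic variation is <X>_t = int_0^t b(s)^2 ds (the drift term does not contribute). Here b(s) = 5*exp(9*s/5)/4, so
  b(s)^2 = 25*exp(18*s/5)/16.
Integrating from 0 to t:
  <X>_t = int_0^t (25*exp(18*s/5)/16) ds = 125*exp(18*t/5)/288 - 125/288.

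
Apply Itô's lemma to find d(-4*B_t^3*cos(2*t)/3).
d(-4*B_t^3*cos(2*t)/3) = (4*B_t*(2*B_t^2*sin(2*t)/3 - cos(2*t))) dt + (-4*B_t^2*cos(2*t)) dB_t

Itô's formula for f(t, x): d f(t, B_t) = (f_t + (1/2) f_xx) dt + f_x dB_t. Compute partials of f(t, x) = -4*x^3*cos(2*t)/3:
  f_t(t,x)  = 8*x^3*sin(2*t)/3
  f_x(t,x)  = -4*x^2*cos(2*t)
  f_xx(t,x) = -8*x*cos(2*t)
Assemble drift = f_t + (1/2) f_xx = 4*x*(2*x^2*sin(2*t)/3 - cos(2*t)) and diffusion = f_x = -4*x^2*cos(2*t). Substituting x = B_t:
  d(-4*B_t^3*cos(2*t)/3) = (4*B_t*(2*B_t^2*sin(2*t)/3 - cos(2*t))) dt + (-4*B_t^2*cos(2*t)) dB_t.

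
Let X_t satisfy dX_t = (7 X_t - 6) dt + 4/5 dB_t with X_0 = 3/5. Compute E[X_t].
E[X_t] = 6/7 - 9*exp(7*t)/35

Taking expectations and using E[dB_t] = 0, the mean m(t) = E[X_t] satisfies the ODE m'(t) = a m(t) + b with m(0) = x_0. With a = 7, b = -6, x_0 = 3/5, the solution is
  m(t) = x_0 * exp(a t) + (b/a) * (exp(a t) - 1)
       = (3/5) * exp(7 t) + ((-6)/7) * (exp(7 t) - 1)
       = 6/7 - 9*exp(7*t)/35.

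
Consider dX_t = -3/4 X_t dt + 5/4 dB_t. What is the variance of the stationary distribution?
lim Var(X_t) = 25/24

The OU SDE dX = -theta X dt + sigma dB admits the integrating factor exp(theta t): d(exp(theta t) X_t) = sigma exp(theta t) dB_t. Integrating from 0 to t gives X_t = x_0 * exp(-theta t) + sigma * int_0^t exp(-theta (t-s)) dB_s for any initial x_0. The Itô integral has variance (by the Itô isometry) sigma^2 * int_0^t exp(-2 theta (t - s)) ds = sigma^2 * (1 - exp(-2 theta t)) / (2 theta), independent of x_0.
With theta = 3/4, sigma = 5/4:
  Var(X_t) = (5/4)^2 * (1 - exp(-2*3/4 t)) / (2 * 3/4) = 25/24 - 25*exp(-3*t/2)/24.
As t -> infinity, exp(-2*3/4 t) -> 0, so the stationary variance is sigma^2 / (2 theta) = 25/24.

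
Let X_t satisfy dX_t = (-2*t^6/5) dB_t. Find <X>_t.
<X>_t = 4*t^13/325

For an Itô process dX_t = a(t) dt + b(t) dB_t, the quadratic variation is <X>_t = int_0^t b(s)^2 ds (the drift term does not contribute). Here b(s) = -2*s^6/5, so
  b(s)^2 = 4*s^12/25.
Integrating from 0 to t:
  <X>_t = int_0^t (4*s^12/25) ds = 4*t^13/325.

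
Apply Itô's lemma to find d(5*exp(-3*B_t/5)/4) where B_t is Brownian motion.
d(5*exp(-3*B_t/5)/4) = (9*exp(-3*B_t/5)/40) dt + (-3*exp(-3*B_t/5)/4) dB_t

Itô's formula for f(B_t) gives d f(B_t) = f'(B_t) dB_t + (1/2) f''(B_t) dt. Compute derivatives of f(x) = 5*exp(-3*x/5)/4:
  f'(x)  = -3*exp(-3*x/5)/4
  f''(x) = 9*exp(-3*x/5)/20
Substitute x = B_t and multiply the f'' term by 1/2:
  drift     = (1/2) * (9*exp(-3*x/5)/20) evaluated at B_t = 9*exp(-3*B_t/5)/40
  diffusion = (-3*exp(-3*x/5)/4) evaluated at B_t = -3*exp(-3*B_t/5)/4
Therefore d(5*exp(-3*B_t/5)/4) = (9*exp(-3*B_t/5)/40) dt + (-3*exp(-3*B_t/5)/4) dB_t.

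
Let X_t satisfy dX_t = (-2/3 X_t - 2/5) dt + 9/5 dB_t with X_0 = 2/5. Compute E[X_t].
E[X_t] = -3/5 + exp(-2*t/3)

Taking expectations and using E[dB_t] = 0, the mean m(t) = E[X_t] satisfies the ODE m'(t) = a m(t) + b with m(0) = x_0. With a = -2/3, b = -2/5, x_0 = 2/5, the solution is
  m(t) = x_0 * exp(a t) + (b/a) * (exp(a t) - 1)
       = (2/5) * exp((-2/3) t) + ((-2/5)/(-2/3)) * (exp((-2/3) t) - 1)
       = -3/5 + exp(-2*t/3).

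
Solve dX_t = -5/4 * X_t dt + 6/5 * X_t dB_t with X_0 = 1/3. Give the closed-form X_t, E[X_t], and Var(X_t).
X_t = 1/3 * exp((-197/100) t + (6/5) B_t); E[X_t] = exp(-5*t/4)/3; Var(X_t) = (exp(36*t/25) - 1)*exp(-5*t/2)/9

For GBM dX = mu X dt + sigma X dB with X_0 = x_0, apply Itô to Y = log X: dY = (mu - sigma^2/2) dt + sigma dB, so Y_t = log(x_0) + (mu - sigma^2/2) t + sigma B_t and hence X_t = x_0 * exp((mu - sigma^2/2) t + sigma B_t).
With mu = -5/4, sigma = 6/5, x_0 = 1/3, this gives:
  X_t = 1/3 * exp((-197/100) * t + (6/5) * B_t).
Since sigma*B_t ~ Normal(0, sigma^2 t), E[exp(sigma*B_t)] = exp(sigma^2 t / 2); so E[X_t] = x_0 * exp((mu - sigma^2/2) t) * exp(sigma^2 t / 2) = x_0 * exp(mu t) = exp(-5*t/4)/3.
Var(X_t) = E[X_t^2] - (E[X_t])^2 = x_0^2 * exp(2 mu t) * (exp(sigma^2 t) - 1) = (exp(36*t/25) - 1)*exp(-5*t/2)/9.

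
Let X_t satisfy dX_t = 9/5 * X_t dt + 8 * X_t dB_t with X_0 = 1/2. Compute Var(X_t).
Var(X_t) = (exp(64*t) - 1)*exp(18*t/5)/4

For GBM dX = mu X dt + sigma X dB with X_0 = x_0, apply Itô to Y = log X: dY = (mu - sigma^2/2) dt + sigma dB, so Y_t = log(x_0) + (mu - sigma^2/2) t + sigma B_t and hence X_t = x_0 * exp((mu - sigma^2/2) t + sigma B_t).
With mu = 9/5, sigma = 8, x_0 = 1/2, this gives:
  X_t = 1/2 * exp((-151/5) * t + (8) * B_t).
Since sigma*B_t ~ Normal(0, sigma^2 t), E[exp(sigma*B_t)] = exp(sigma^2 t / 2); so E[X_t] = x_0 * exp((mu - sigma^2/2) t) * exp(sigma^2 t / 2) = x_0 * exp(mu t) = exp(9*t/5)/2.
Var(X_t) = E[X_t^2] - (E[X_t])^2 = x_0^2 * exp(2 mu t) * (exp(sigma^2 t) - 1) = (exp(64*t) - 1)*exp(18*t/5)/4.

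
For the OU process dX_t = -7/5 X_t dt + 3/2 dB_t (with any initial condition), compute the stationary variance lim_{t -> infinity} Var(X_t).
lim Var(X_t) = 45/56

The OU SDE dX = -theta X dt + sigma dB admits the integrating factor exp(theta t): d(exp(theta t) X_t) = sigma exp(theta t) dB_t. Integrating from 0 to t gives X_t = x_0 * exp(-theta t) + sigma * int_0^t exp(-theta (t-s)) dB_s for any initial x_0. The Itô integral has variance (by the Itô isometry) sigma^2 * int_0^t exp(-2 theta (t - s)) ds = sigma^2 * (1 - exp(-2 theta t)) / (2 theta), independent of x_0.
With theta = 7/5, sigma = 3/2:
  Var(X_t) = (3/2)^2 * (1 - exp(-2*7/5 t)) / (2 * 7/5) = 45/56 - 45*exp(-14*t/5)/56.
As t -> infinity, exp(-2*7/5 t) -> 0, so the stationary variance is sigma^2 / (2 theta) = 45/56.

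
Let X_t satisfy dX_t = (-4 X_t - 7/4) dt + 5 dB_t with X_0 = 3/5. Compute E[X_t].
E[X_t] = -7/16 + 83*exp(-4*t)/80

Taking expectations and using E[dB_t] = 0, the mean m(t) = E[X_t] satisfies the ODE m'(t) = a m(t) + b with m(0) = x_0. With a = -4, b = -7/4, x_0 = 3/5, the solution is
  m(t) = x_0 * exp(a t) + (b/a) * (exp(a t) - 1)
       = (3/5) * exp((-4) t) + ((-7/4)/(-4)) * (exp((-4) t) - 1)
       = -7/16 + 83*exp(-4*t)/80.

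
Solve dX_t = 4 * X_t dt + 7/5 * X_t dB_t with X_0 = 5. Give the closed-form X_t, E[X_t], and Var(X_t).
X_t = 5 * exp((151/50) t + (7/5) B_t); E[X_t] = 5*exp(4*t); Var(X_t) = 25*(exp(49*t/25) - 1)*exp(8*t)

For GBM dX = mu X dt + sigma X dB with X_0 = x_0, apply Itô to Y = log X: dY = (mu - sigma^2/2) dt + sigma dB, so Y_t = log(x_0) + (mu - sigma^2/2) t + sigma B_t and hence X_t = x_0 * exp((mu - sigma^2/2) t + sigma B_t).
With mu = 4, sigma = 7/5, x_0 = 5, this gives:
  X_t = 5 * exp((151/50) * t + (7/5) * B_t).
Since sigma*B_t ~ Normal(0, sigma^2 t), E[exp(sigma*B_t)] = exp(sigma^2 t / 2); so E[X_t] = x_0 * exp((mu - sigma^2/2) t) * exp(sigma^2 t / 2) = x_0 * exp(mu t) = 5*exp(4*t).
Var(X_t) = E[X_t^2] - (E[X_t])^2 = x_0^2 * exp(2 mu t) * (exp(sigma^2 t) - 1) = 25*(exp(49*t/25) - 1)*exp(8*t).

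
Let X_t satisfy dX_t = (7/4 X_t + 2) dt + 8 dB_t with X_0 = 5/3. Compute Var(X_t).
Var(X_t) = 128*exp(7*t/2)/7 - 128/7

The variance V(t) = Var(X_t) satisfies V'(t) = 2 a V(t) + c^2 with V(0) = 0 (drift coefficient is linear in X, diffusion is constant). With a = 7/4, c = 8, the solution is
  V(t) = (c^2 / (2 a)) * (exp(2 a t) - 1)
       = (8^2 / (2*(7/4))) * (exp((7/2) t) - 1)
       = 128*exp(7*t/2)/7 - 128/7.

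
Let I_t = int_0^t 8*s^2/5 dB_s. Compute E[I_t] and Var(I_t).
E[I_t] = 0; Var(I_t) = 64*t^5/125

The Itô integral of a deterministic integrand f(s) has mean 0 because each increment f(s) * (B_{s+ds} - B_s) has mean 0. By the Itô isometry:
  Var( int_0^t f(s) dB_s ) = E[ (int_0^t f(s) dB_s)^2 ] = int_0^t f(s)^2 ds.
Here f(s) = 8*s^2/5, so f(s)^2 = 64*s^4/25. Integrate:
  int_0^t (64*s^4/25) ds = 64*t^5/125.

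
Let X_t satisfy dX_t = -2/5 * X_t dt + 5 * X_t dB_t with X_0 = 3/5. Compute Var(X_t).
Var(X_t) = (9*exp(25*t) - 9)*exp(-4*t/5)/25

For GBM dX = mu X dt + sigma X dB with X_0 = x_0, apply Itô to Y = log X: dY = (mu - sigma^2/2) dt + sigma dB, so Y_t = log(x_0) + (mu - sigma^2/2) t + sigma B_t and hence X_t = x_0 * exp((mu - sigma^2/2) t + sigma B_t).
With mu = -2/5, sigma = 5, x_0 = 3/5, this gives:
  X_t = 3/5 * exp((-129/10) * t + (5) * B_t).
Since sigma*B_t ~ Normal(0, sigma^2 t), E[exp(sigma*B_t)] = exp(sigma^2 t / 2); so E[X_t] = x_0 * exp((mu - sigma^2/2) t) * exp(sigma^2 t / 2) = x_0 * exp(mu t) = 3*exp(-2*t/5)/5.
Var(X_t) = E[X_t^2] - (E[X_t])^2 = x_0^2 * exp(2 mu t) * (exp(sigma^2 t) - 1) = (9*exp(25*t) - 9)*exp(-4*t/5)/25.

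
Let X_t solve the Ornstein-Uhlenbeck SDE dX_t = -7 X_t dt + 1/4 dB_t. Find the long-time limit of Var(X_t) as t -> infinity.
lim Var(X_t) = 1/224

The OU SDE dX = -theta X dt + sigma dB admits the integrating factor exp(theta t): d(exp(theta t) X_t) = sigma exp(theta t) dB_t. Integrating from 0 to t gives X_t = x_0 * exp(-theta t) + sigma * int_0^t exp(-theta (t-s)) dB_s for any initial x_0. The Itô integral has variance (by the Itô isometry) sigma^2 * int_0^t exp(-2 theta (t - s)) ds = sigma^2 * (1 - exp(-2 theta t)) / (2 theta), independent of x_0.
With theta = 7, sigma = 1/4:
  Var(X_t) = (1/4)^2 * (1 - exp(-2*7 t)) / (2 * 7) = 1/224 - exp(-14*t)/224.
As t -> infinity, exp(-2*7 t) -> 0, so the stationary variance is sigma^2 / (2 theta) = 1/224.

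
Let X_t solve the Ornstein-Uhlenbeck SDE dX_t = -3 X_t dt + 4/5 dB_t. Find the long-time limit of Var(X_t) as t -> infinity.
lim Var(X_t) = 8/75

The OU SDE dX = -theta X dt + sigma dB admits the integrating factor exp(theta t): d(exp(theta t) X_t) = sigma exp(theta t) dB_t. Integrating from 0 to t gives X_t = x_0 * exp(-theta t) + sigma * int_0^t exp(-theta (t-s)) dB_s for any initial x_0. The Itô integral has variance (by the Itô isometry) sigma^2 * int_0^t exp(-2 theta (t - s)) ds = sigma^2 * (1 - exp(-2 theta t)) / (2 theta), independent of x_0.
With theta = 3, sigma = 4/5:
  Var(X_t) = (4/5)^2 * (1 - exp(-2*3 t)) / (2 * 3) = 8/75 - 8*exp(-6*t)/75.
As t -> infinity, exp(-2*3 t) -> 0, so the stationary variance is sigma^2 / (2 theta) = 8/75.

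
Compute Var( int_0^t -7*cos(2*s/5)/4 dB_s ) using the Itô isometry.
Var = 49*t/32 + 245*sin(4*t/5)/128

The Itô integral of a deterministic integrand f(s) has mean 0 because each increment f(s) * (B_{s+ds} - B_s) has mean 0. By the Itô isometry:
  Var( int_0^t f(s) dB_s ) = E[ (int_0^t f(s) dB_s)^2 ] = int_0^t f(s)^2 ds.
Here f(s) = -7*cos(2*s/5)/4, so f(s)^2 = 49*cos(2*s/5)^2/16. Integrate:
  int_0^t (49*cos(2*s/5)^2/16) ds = 49*t/32 + 245*sin(4*t/5)/128.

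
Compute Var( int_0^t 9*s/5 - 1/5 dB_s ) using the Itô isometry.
Var = t*(27*t^2 - 9*t + 1)/25

The Itô integral of a deterministic integrand f(s) has mean 0 because each increment f(s) * (B_{s+ds} - B_s) has mean 0. By the Itô isometry:
  Var( int_0^t f(s) dB_s ) = E[ (int_0^t f(s) dB_s)^2 ] = int_0^t f(s)^2 ds.
Here f(s) = 9*s/5 - 1/5, so f(s)^2 = (9*s - 1)^2/25. Integrate:
  int_0^t ((9*s - 1)^2/25) ds = t*(27*t^2 - 9*t + 1)/25.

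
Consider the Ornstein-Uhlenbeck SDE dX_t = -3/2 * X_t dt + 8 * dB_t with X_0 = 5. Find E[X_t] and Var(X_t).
E[X_t] = 5*exp(-3*t/2); Var(X_t) = 64/3 - 64*exp(-3*t)/3

The OU SDE dX = -theta X dt + sigma dB admits the integrating factor exp(theta t): d(exp(theta t) X_t) = sigma exp(theta t) dB_t. Integrating from 0 to t:
  X_t = x_0 * exp(-theta t) + sigma * int_0^t exp(-theta (t-s)) dB_s.
The Itô integral has mean 0 and (by the Itô isometry) variance sigma^2 * int_0^t exp(-2 theta (t - s)) ds = sigma^2 * (1 - exp(-2 theta t)) / (2 theta).
With theta = 3/2, sigma = 8, x_0 = 5:
  E[X_t] = 5 * exp(-3/2 t) = 5*exp(-3*t/2)
  Var(X_t) = (8)^2 * (1 - exp(-2*3/2 t)) / (2 * 3/2) = 64/3 - 64*exp(-3*t)/3.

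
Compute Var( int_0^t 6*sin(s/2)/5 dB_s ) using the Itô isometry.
Var = 18*t/25 - 18*sin(t)/25

The Itô integral of a deterministic integrand f(s) has mean 0 because each increment f(s) * (B_{s+ds} - B_s) has mean 0. By the Itô isometry:
  Var( int_0^t f(s) dB_s ) = E[ (int_0^t f(s) dB_s)^2 ] = int_0^t f(s)^2 ds.
Here f(s) = 6*sin(s/2)/5, so f(s)^2 = 36*sin(s/2)^2/25. Integrate:
  int_0^t (36*sin(s/2)^2/25) ds = 18*t/25 - 18*sin(t)/25.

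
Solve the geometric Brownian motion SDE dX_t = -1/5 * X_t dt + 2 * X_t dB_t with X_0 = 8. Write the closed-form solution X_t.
X_t = 8 * exp((-11/5) * t + (2) * B_t)

For GBM dX = mu X dt + sigma X dB with X_0 = x_0, apply Itô to Y = log X: dY = (mu - sigma^2/2) dt + sigma dB, so Y_t = log(x_0) + (mu - sigma^2/2) t + sigma B_t and hence X_t = x_0 * exp((mu - sigma^2/2) t + sigma B_t).
With mu = -1/5, sigma = 2, x_0 = 8, this gives:
  X_t = 8 * exp((-11/5) * t + (2) * B_t).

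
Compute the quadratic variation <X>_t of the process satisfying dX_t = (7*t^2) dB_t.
<X>_t = 49*t^5/5

For an Itô process dX_t = a(t) dt + b(t) dB_t, the quadratic variation is <X>_t = int_0^t b(s)^2 ds (the drift term does not contribute). Here b(s) = 7*s^2, so
  b(s)^2 = 49*s^4.
Integrating from 0 to t:
  <X>_t = int_0^t (49*s^4) ds = 49*t^5/5.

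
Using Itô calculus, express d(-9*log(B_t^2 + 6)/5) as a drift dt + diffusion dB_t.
d(-9*log(B_t^2 + 6)/5) = (9*(B_t^2 - 6)/(5*(B_t^2 + 6)^2)) dt + (-18*B_t/(5*B_t^2 + 30)) dB_t

Itô's formula for f(B_t) gives d f(B_t) = f'(B_t) dB_t + (1/2) f''(B_t) dt. Compute derivatives of f(x) = -9*log(x^2 + 6)/5:
  f'(x)  = -18*x/(5*x^2 + 30)
  f''(x) = 18*(x^2 - 6)/(5*(x^2 + 6)^2)
Substitute x = B_t and multiply the f'' term by 1/2:
  drift     = (1/2) * (18*(x^2 - 6)/(5*(x^2 + 6)^2)) evaluated at B_t = 9*(B_t^2 - 6)/(5*(B_t^2 + 6)^2)
  diffusion = (-18*x/(5*x^2 + 30)) evaluated at B_t = -18*B_t/(5*B_t^2 + 30)
Therefore d(-9*log(B_t^2 + 6)/5) = (9*(B_t^2 - 6)/(5*(B_t^2 + 6)^2)) dt + (-18*B_t/(5*B_t^2 + 30)) dB_t.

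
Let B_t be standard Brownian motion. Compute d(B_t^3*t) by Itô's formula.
d(B_t^3*t) = (B_t*(B_t^2 + 3*t)) dt + (3*B_t^2*t) dB_t

Itô's formula for f(t, x): d f(t, B_t) = (f_t + (1/2) f_xx) dt + f_x dB_t. Compute partials of f(t, x) = t*x^3:
  f_t(t,x)  = x^3
  f_x(t,x)  = 3*t*x^2
  f_xx(t,x) = 6*t*x
Assemble drift = f_t + (1/2) f_xx = x*(3*t + x^2) and diffusion = f_x = 3*t*x^2. Substituting x = B_t:
  d(B_t^3*t) = (B_t*(B_t^2 + 3*t)) dt + (3*B_t^2*t) dB_t.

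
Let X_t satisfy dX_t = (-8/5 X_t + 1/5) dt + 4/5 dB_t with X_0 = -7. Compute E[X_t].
E[X_t] = 1/8 - 57*exp(-8*t/5)/8

Taking expectations and using E[dB_t] = 0, the mean m(t) = E[X_t] satisfies the ODE m'(t) = a m(t) + b with m(0) = x_0. With a = -8/5, b = 1/5, x_0 = -7, the solution is
  m(t) = x_0 * exp(a t) + (b/a) * (exp(a t) - 1)
       = (-7) * exp((-8/5) t) + ((1/5)/(-8/5)) * (exp((-8/5) t) - 1)
       = 1/8 - 57*exp(-8*t/5)/8.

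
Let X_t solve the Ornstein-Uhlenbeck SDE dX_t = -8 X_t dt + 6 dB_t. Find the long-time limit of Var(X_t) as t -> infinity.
lim Var(X_t) = 9/4

The OU SDE dX = -theta X dt + sigma dB admits the integrating factor exp(theta t): d(exp(theta t) X_t) = sigma exp(theta t) dB_t. Integrating from 0 to t gives X_t = x_0 * exp(-theta t) + sigma * int_0^t exp(-theta (t-s)) dB_s for any initial x_0. The Itô integral has variance (by the Itô isometry) sigma^2 * int_0^t exp(-2 theta (t - s)) ds = sigma^2 * (1 - exp(-2 theta t)) / (2 theta), independent of x_0.
With theta = 8, sigma = 6:
  Var(X_t) = (6)^2 * (1 - exp(-2*8 t)) / (2 * 8) = 9/4 - 9*exp(-16*t)/4.
As t -> infinity, exp(-2*8 t) -> 0, so the stationary variance is sigma^2 / (2 theta) = 9/4.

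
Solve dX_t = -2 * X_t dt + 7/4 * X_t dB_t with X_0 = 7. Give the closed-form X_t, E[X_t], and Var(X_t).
X_t = 7 * exp((-113/32) t + (7/4) B_t); E[X_t] = 7*exp(-2*t); Var(X_t) = (49*exp(49*t/16) - 49)*exp(-4*t)

For GBM dX = mu X dt + sigma X dB with X_0 = x_0, apply Itô to Y = log X: dY = (mu - sigma^2/2) dt + sigma dB, so Y_t = log(x_0) + (mu - sigma^2/2) t + sigma B_t and hence X_t = x_0 * exp((mu - sigma^2/2) t + sigma B_t).
With mu = -2, sigma = 7/4, x_0 = 7, this gives:
  X_t = 7 * exp((-113/32) * t + (7/4) * B_t).
Since sigma*B_t ~ Normal(0, sigma^2 t), E[exp(sigma*B_t)] = exp(sigma^2 t / 2); so E[X_t] = x_0 * exp((mu - sigma^2/2) t) * exp(sigma^2 t / 2) = x_0 * exp(mu t) = 7*exp(-2*t).
Var(X_t) = E[X_t^2] - (E[X_t])^2 = x_0^2 * exp(2 mu t) * (exp(sigma^2 t) - 1) = (49*exp(49*t/16) - 49)*exp(-4*t).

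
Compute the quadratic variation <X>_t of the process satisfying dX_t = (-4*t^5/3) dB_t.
<X>_t = 16*t^11/99

For an Itô process dX_t = a(t) dt + b(t) dB_t, the quadratic variation is <X>_t = int_0^t b(s)^2 ds (the drift term does not contribute). Here b(s) = -4*s^5/3, so
  b(s)^2 = 16*s^10/9.
Integrating from 0 to t:
  <X>_t = int_0^t (16*s^10/9) ds = 16*t^11/99.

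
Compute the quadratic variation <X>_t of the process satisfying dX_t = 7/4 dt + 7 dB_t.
<X>_t = 49*t

For an Itô process dX_t = a(t) dt + b(t) dB_t, the quadratic variation is <X>_t = int_0^t b(s)^2 ds (the drift term does not contribute). Here b(s) = 7, so
  b(s)^2 = 49.
Integrating from 0 to t:
  <X>_t = int_0^t (49) ds = 49*t.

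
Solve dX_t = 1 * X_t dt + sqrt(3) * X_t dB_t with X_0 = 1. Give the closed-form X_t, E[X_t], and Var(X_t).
X_t = 1 * exp((-1/2) t + (sqrt(3)) B_t); E[X_t] = exp(t); Var(X_t) = exp(5*t) - exp(2*t)

For GBM dX = mu X dt + sigma X dB with X_0 = x_0, apply Itô to Y = log X: dY = (mu - sigma^2/2) dt + sigma dB, so Y_t = log(x_0) + (mu - sigma^2/2) t + sigma B_t and hence X_t = x_0 * exp((mu - sigma^2/2) t + sigma B_t).
With mu = 1, sigma = sqrt(3), x_0 = 1, this gives:
  X_t = 1 * exp((-1/2) * t + (sqrt(3)) * B_t).
Since sigma*B_t ~ Normal(0, sigma^2 t), E[exp(sigma*B_t)] = exp(sigma^2 t / 2); so E[X_t] = x_0 * exp((mu - sigma^2/2) t) * exp(sigma^2 t / 2) = x_0 * exp(mu t) = exp(t).
Var(X_t) = E[X_t^2] - (E[X_t])^2 = x_0^2 * exp(2 mu t) * (exp(sigma^2 t) - 1) = exp(5*t) - exp(2*t).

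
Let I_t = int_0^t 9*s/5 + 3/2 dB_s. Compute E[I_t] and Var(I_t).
E[I_t] = 0; Var(I_t) = 9*t*(12*t^2 + 30*t + 25)/100

The Itô integral of a deterministic integrand f(s) has mean 0 because each increment f(s) * (B_{s+ds} - B_s) has mean 0. By the Itô isometry:
  Var( int_0^t f(s) dB_s ) = E[ (int_0^t f(s) dB_s)^2 ] = int_0^t f(s)^2 ds.
Here f(s) = 9*s/5 + 3/2, so f(s)^2 = 9*(6*s + 5)^2/100. Integrate:
  int_0^t (9*(6*s + 5)^2/100) ds = 9*t*(12*t^2 + 30*t + 25)/100.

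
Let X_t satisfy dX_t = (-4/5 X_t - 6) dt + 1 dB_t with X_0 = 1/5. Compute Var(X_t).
Var(X_t) = 5/8 - 5*exp(-8*t/5)/8

The variance V(t) = Var(X_t) satisfies V'(t) = 2 a V(t) + c^2 with V(0) = 0 (drift coefficient is linear in X, diffusion is constant). With a = -4/5, c = 1, the solution is
  V(t) = (c^2 / (2 a)) * (exp(2 a t) - 1)
       = (1^2 / (2*(-4/5))) * (exp((-8/5) t) - 1)
       = 5/8 - 5*exp(-8*t/5)/8.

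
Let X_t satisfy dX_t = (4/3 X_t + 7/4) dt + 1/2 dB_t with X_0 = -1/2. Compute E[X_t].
E[X_t] = 13*exp(4*t/3)/16 - 21/16

Taking expectations and using E[dB_t] = 0, the mean m(t) = E[X_t] satisfies the ODE m'(t) = a m(t) + b with m(0) = x_0. With a = 4/3, b = 7/4, x_0 = -1/2, the solution is
  m(t) = x_0 * exp(a t) + (b/a) * (exp(a t) - 1)
       = (-1/2) * exp((4/3) t) + ((7/4)/(4/3)) * (exp((4/3) t) - 1)
       = 13*exp(4*t/3)/16 - 21/16.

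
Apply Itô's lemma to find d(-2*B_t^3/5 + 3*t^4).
d(-2*B_t^3/5 + 3*t^4) = (-6*B_t/5 + 12*t^3) dt + (-6*B_t^2/5) dB_t

Itô's formula for f(t, x): d f(t, B_t) = (f_t + (1/2) f_xx) dt + f_x dB_t. Compute partials of f(t, x) = 3*t^4 - 2*x^3/5:
  f_t(t,x)  = 12*t^3
  f_x(t,x)  = -6*x^2/5
  f_xx(t,x) = -12*x/5
Assemble drift = f_t + (1/2) f_xx = 12*t^3 - 6*x/5 and diffusion = f_x = -6*x^2/5. Substituting x = B_t:
  d(-2*B_t^3/5 + 3*t^4) = (-6*B_t/5 + 12*t^3) dt + (-6*B_t^2/5) dB_t.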